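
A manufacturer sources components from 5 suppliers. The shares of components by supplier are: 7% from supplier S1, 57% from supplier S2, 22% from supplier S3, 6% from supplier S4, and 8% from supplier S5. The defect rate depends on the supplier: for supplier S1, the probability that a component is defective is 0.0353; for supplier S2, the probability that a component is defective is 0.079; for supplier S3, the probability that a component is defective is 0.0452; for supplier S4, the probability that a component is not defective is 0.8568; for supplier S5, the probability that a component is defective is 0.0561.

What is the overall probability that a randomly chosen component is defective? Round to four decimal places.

P(D) ≈ 0.0705

P(D|S4) = 1 − 0.8568 = 0.1432.
P(D) = P(D|S1)·P(S1) + P(D|S2)·P(S2) + P(D|S3)·P(S3) + P(D|S4)·P(S4) + P(D|S5)·P(S5)
      = 0.0353·0.07 + 0.079·0.57 + 0.0452·0.22 + 0.1432·0.06 + 0.0561·0.08
      = 0.002471 + 0.04503 + 0.009944 + 0.008592 + 0.004488 = 0.070525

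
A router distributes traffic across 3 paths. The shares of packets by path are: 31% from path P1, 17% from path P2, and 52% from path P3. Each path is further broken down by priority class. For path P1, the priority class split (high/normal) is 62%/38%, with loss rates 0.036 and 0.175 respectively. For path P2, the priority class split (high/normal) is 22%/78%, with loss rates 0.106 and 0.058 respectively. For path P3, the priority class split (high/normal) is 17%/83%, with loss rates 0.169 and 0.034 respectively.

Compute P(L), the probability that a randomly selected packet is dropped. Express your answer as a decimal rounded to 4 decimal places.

0.0688

P(L|P1) = 0.62·0.036 + 0.38·0.175 = 0.02232 + 0.0665 = 0.08882
P(L|P2) = 0.22·0.106 + 0.78·0.058 = 0.02332 + 0.04524 = 0.06856
P(L|P3) = 0.17·0.169 + 0.83·0.034 = 0.02873 + 0.02822 = 0.05695
By total probability over the outer partition,
P(L) = 0.31·0.08882 + 0.17·0.06856 + 0.52·0.05695
      = 0.0275342 + 0.0116552 + 0.029614 = 0.0688034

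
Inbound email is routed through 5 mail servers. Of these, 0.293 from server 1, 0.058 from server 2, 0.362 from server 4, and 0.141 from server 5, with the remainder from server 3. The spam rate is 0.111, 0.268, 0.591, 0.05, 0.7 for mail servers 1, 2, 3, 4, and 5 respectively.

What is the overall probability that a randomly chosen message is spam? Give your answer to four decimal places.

P(3) = 1 − (0.293 + 0.058 + 0.362 + 0.141) = 0.146.
P(S) = P(S|1)·P(1) + P(S|2)·P(2) + P(S|3)·P(3) + P(S|4)·P(4) + P(S|5)·P(5)
      = 0.111·0.293 + 0.268·0.058 + 0.591·0.146 + 0.05·0.362 + 0.7·0.141
      = 0.032523 + 0.015544 + 0.086286 + 0.0181 + 0.0987 = 0.251153

P(S) ≈ 0.2512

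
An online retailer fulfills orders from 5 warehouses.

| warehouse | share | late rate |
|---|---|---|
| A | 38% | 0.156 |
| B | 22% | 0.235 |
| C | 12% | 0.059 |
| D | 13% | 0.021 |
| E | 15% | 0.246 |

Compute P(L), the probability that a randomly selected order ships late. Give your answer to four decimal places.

P(L) ≈ 0.1577

Summing over the partition,
P(L) = P(L|A)·P(A) + P(L|B)·P(B) + P(L|C)·P(C) + P(L|D)·P(D) + P(L|E)·P(E)
      = 0.156·0.38 + 0.235·0.22 + 0.059·0.12 + 0.021·0.13 + 0.246·0.15
      = 0.05928 + 0.0517 + 0.00708 + 0.00273 + 0.0369 = 0.15769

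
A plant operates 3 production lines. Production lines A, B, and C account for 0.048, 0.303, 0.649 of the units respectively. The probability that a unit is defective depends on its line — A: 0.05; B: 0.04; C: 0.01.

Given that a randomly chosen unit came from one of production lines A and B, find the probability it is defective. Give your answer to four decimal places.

P(D|S) ≈ 0.0414

Let S = {A, B}.
P(S) = 0.048 + 0.303 = 0.351.
P(D ∩ S) = 0.05·0.048 + 0.04·0.303 = 0.0024 + 0.01212 = 0.01452.
P(D | S) = 0.01452 / 0.351 = 0.041368…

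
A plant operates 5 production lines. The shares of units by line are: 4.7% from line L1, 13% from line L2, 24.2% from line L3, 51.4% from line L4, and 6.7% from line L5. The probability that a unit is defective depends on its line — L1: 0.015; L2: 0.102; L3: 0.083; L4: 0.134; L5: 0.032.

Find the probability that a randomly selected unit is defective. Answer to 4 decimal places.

P(D) ≈ 0.1051

Summing over the partition,
P(D) = P(D|L1)·P(L1) + P(D|L2)·P(L2) + P(D|L3)·P(L3) + P(D|L4)·P(L4) + P(D|L5)·P(L5)
      = 0.015·0.047 + 0.102·0.13 + 0.083·0.242 + 0.134·0.514 + 0.032·0.067
      = 0.000705 + 0.01326 + 0.020086 + 0.068876 + 0.002144 = 0.105071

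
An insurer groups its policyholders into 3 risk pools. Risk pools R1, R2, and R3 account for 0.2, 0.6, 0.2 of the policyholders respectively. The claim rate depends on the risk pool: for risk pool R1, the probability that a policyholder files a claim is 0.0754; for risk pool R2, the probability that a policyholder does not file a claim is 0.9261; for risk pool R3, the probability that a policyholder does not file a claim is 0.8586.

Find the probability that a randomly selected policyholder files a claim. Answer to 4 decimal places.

0.0877

P(C|R2) = 1 − 0.9261 = 0.0739.
P(C|R3) = 1 − 0.8586 = 0.1414.
By the law of total probability,
P(C) = P(C|R1)·P(R1) + P(C|R2)·P(R2) + P(C|R3)·P(R3)
      = 0.0754·0.2 + 0.0739·0.6 + 0.1414·0.2
      = 0.01508 + 0.04434 + 0.02828 = 0.0877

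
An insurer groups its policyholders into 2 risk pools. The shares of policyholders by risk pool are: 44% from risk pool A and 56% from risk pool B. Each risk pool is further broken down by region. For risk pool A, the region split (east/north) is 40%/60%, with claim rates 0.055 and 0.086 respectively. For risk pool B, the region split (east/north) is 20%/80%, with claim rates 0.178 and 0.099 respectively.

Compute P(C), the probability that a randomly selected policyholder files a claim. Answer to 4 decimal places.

0.0967

P(C|A) = 0.4·0.055 + 0.6·0.086 = 0.022 + 0.0516 = 0.0736
P(C|B) = 0.2·0.178 + 0.8·0.099 = 0.0356 + 0.0792 = 0.1148
Then overall,
P(C) = 0.44·0.0736 + 0.56·0.1148
      = 0.032384 + 0.064288 = 0.096672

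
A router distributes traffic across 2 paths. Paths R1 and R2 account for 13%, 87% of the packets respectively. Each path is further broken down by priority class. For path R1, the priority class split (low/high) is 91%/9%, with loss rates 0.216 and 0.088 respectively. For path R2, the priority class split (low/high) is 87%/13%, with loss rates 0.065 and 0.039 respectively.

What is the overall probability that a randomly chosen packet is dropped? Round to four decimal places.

P(L) ≈ 0.0802

P(L|R1) = 0.91·0.216 + 0.09·0.088 = 0.19656 + 0.00792 = 0.20448
P(L|R2) = 0.87·0.065 + 0.13·0.039 = 0.05655 + 0.00507 = 0.06162
By total probability over the outer partition,
P(L) = 0.13·0.20448 + 0.87·0.06162
      = 0.0265824 + 0.0536094 = 0.0801918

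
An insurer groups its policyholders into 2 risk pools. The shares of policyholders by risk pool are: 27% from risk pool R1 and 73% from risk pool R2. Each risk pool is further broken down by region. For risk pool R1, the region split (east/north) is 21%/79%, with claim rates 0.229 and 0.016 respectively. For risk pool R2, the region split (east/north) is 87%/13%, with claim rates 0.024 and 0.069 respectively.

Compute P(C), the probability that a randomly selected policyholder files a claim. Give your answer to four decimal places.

P(C|R1) = 0.21·0.229 + 0.79·0.016 = 0.04809 + 0.01264 = 0.06073
P(C|R2) = 0.87·0.024 + 0.13·0.069 = 0.02088 + 0.00897 = 0.02985
By total probability over the outer partition,
P(C) = 0.27·0.06073 + 0.73·0.02985
      = 0.0163971 + 0.0217905 = 0.0381876

0.0382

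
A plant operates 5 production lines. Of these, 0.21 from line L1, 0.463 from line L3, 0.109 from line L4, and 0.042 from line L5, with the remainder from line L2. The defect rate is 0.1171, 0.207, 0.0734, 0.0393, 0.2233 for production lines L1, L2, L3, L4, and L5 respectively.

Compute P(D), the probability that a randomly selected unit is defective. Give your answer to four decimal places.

P(L2) = 1 − (0.21 + 0.463 + 0.109 + 0.042) = 0.176.
Using total probability over the partition,
P(D) = P(D|L1)·P(L1) + P(D|L2)·P(L2) + P(D|L3)·P(L3) + P(D|L4)·P(L4) + P(D|L5)·P(L5)
      = 0.1171·0.21 + 0.207·0.176 + 0.0734·0.463 + 0.0393·0.109 + 0.2233·0.042
      = 0.024591 + 0.036432 + 0.0339842 + 0.0042837 + 0.0093786 = 0.1086695

P(D) ≈ 0.1087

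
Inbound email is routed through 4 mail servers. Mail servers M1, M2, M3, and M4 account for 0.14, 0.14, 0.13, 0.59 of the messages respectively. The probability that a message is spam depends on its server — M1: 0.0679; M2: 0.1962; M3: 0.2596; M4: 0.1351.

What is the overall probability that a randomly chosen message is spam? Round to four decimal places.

P(S) = P(S|M1)·P(M1) + P(S|M2)·P(M2) + P(S|M3)·P(M3) + P(S|M4)·P(M4)
      = 0.0679·0.14 + 0.1962·0.14 + 0.2596·0.13 + 0.1351·0.59
      = 0.009506 + 0.027468 + 0.033748 + 0.079709 = 0.150431

P(S) ≈ 0.1504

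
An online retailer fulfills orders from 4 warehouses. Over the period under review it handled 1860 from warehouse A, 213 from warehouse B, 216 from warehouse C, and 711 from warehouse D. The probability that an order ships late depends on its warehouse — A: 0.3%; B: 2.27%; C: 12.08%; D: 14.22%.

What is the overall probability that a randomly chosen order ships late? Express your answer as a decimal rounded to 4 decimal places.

P(L) ≈ 0.0459

Total: 1860 + 213 + 216 + 711 = 3000.
P(A) = 1860/3000 = 0.62. P(B) = 213/3000 = 0.071. P(C) = 216/3000 = 0.072. P(D) = 711/3000 = 0.237.
Using total probability over the partition,
P(L) = P(L|A)·P(A) + P(L|B)·P(B) + P(L|C)·P(C) + P(L|D)·P(D)
      = 0.003·0.62 + 0.0227·0.071 + 0.1208·0.072 + 0.1422·0.237
      = 0.00186 + 0.0016117 + 0.0086976 + 0.0337014 = 0.0458707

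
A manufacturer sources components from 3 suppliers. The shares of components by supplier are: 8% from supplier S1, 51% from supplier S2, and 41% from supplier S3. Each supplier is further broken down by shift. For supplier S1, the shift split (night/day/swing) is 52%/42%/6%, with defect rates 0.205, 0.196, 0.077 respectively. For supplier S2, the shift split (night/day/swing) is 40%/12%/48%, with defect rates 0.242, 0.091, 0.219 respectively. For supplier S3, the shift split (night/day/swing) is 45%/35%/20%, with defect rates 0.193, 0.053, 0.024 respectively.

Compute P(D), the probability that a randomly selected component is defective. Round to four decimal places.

P(D|S1) = 0.52·0.205 + 0.42·0.196 + 0.06·0.077 = 0.1066 + 0.08232 + 0.00462 = 0.19354
P(D|S2) = 0.4·0.242 + 0.12·0.091 + 0.48·0.219 = 0.0968 + 0.01092 + 0.10512 = 0.21284
P(D|S3) = 0.45·0.193 + 0.35·0.053 + 0.2·0.024 = 0.08685 + 0.01855 + 0.0048 = 0.1102
By total probability over the outer partition,
P(D) = 0.08·0.19354 + 0.51·0.21284 + 0.41·0.1102
      = 0.0154832 + 0.1085484 + 0.045182 = 0.1692136

P(D) ≈ 0.1692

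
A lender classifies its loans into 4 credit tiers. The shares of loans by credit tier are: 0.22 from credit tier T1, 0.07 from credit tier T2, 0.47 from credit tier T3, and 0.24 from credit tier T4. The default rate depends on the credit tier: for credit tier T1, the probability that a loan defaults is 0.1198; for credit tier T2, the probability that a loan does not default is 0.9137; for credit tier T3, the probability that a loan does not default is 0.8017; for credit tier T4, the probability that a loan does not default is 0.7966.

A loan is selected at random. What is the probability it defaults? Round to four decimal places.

P(D) ≈ 0.1744

P(D|T2) = 1 − 0.9137 = 0.0863.
P(D|T3) = 1 − 0.8017 = 0.1983.
P(D|T4) = 1 − 0.7966 = 0.2034.
P(D) = P(D|T1)·P(T1) + P(D|T2)·P(T2) + P(D|T3)·P(T3) + P(D|T4)·P(T4)
      = 0.1198·0.22 + 0.0863·0.07 + 0.1983·0.47 + 0.2034·0.24
      = 0.026356 + 0.006041 + 0.093201 + 0.048816 = 0.174414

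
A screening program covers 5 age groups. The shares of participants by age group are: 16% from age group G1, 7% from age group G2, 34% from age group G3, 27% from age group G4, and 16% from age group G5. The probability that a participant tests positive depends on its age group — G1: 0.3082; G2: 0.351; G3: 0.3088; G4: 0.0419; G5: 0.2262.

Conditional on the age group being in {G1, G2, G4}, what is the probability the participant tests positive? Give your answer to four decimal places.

Let S = {G1, G2, G4}.
P(S) = 0.16 + 0.07 + 0.27 = 0.5.
P(T ∩ S) = 0.3082·0.16 + 0.351·0.07 + 0.0419·0.27 = 0.049312 + 0.02457 + 0.011313 = 0.085195.
P(T | S) = 0.085195 / 0.5 = 0.170390…

0.1704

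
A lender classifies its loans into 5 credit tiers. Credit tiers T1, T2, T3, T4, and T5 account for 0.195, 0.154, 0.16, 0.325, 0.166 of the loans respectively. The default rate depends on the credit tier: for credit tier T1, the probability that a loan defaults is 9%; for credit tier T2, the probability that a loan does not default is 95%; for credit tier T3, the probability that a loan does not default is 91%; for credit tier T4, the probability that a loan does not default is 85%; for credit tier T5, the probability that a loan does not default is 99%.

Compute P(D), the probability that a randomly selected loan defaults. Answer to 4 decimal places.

P(D|T2) = 1 − 0.95 = 0.05.
P(D|T3) = 1 − 0.91 = 0.09.
P(D|T4) = 1 − 0.85 = 0.15.
P(D|T5) = 1 − 0.99 = 0.01.
P(D) = P(D|T1)·P(T1) + P(D|T2)·P(T2) + P(D|T3)·P(T3) + P(D|T4)·P(T4) + P(D|T5)·P(T5)
      = 0.09·0.195 + 0.05·0.154 + 0.09·0.16 + 0.15·0.325 + 0.01·0.166
      = 0.01755 + 0.0077 + 0.0144 + 0.04875 + 0.00166 = 0.09006

0.0901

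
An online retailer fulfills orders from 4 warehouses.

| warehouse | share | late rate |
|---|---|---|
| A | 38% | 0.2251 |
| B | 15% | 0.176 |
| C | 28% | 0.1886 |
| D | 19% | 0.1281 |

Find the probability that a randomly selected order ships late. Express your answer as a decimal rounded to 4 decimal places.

P(L) ≈ 0.1891

P(L) = P(L|A)·P(A) + P(L|B)·P(B) + P(L|C)·P(C) + P(L|D)·P(D)
      = 0.2251·0.38 + 0.176·0.15 + 0.1886·0.28 + 0.1281·0.19
      = 0.085538 + 0.0264 + 0.052808 + 0.024339 = 0.189085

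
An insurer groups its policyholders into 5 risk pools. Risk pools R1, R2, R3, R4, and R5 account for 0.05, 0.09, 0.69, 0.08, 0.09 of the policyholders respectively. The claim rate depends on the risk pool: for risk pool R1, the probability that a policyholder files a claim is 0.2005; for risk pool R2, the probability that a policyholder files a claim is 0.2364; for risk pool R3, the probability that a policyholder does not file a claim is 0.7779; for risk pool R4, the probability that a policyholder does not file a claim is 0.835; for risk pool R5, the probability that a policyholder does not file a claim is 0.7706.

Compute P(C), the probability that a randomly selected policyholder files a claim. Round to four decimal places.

0.2184

P(C|R3) = 1 − 0.7779 = 0.2221.
P(C|R4) = 1 − 0.835 = 0.165.
P(C|R5) = 1 − 0.7706 = 0.2294.
By the law of total probability,
P(C) = P(C|R1)·P(R1) + P(C|R2)·P(R2) + P(C|R3)·P(R3) + P(C|R4)·P(R4) + P(C|R5)·P(R5)
      = 0.2005·0.05 + 0.2364·0.09 + 0.2221·0.69 + 0.165·0.08 + 0.2294·0.09
      = 0.010025 + 0.021276 + 0.153249 + 0.0132 + 0.020646 = 0.218396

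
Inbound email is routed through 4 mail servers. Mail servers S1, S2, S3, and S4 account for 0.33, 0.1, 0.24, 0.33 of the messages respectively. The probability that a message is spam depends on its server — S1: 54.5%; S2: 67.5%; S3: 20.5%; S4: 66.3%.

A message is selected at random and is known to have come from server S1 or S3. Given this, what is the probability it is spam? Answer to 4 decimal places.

P(S|J) ≈ 0.4018

Let J = {S1, S3}.
P(J) = 0.33 + 0.24 = 0.57.
P(S ∩ J) = 0.545·0.33 + 0.205·0.24 = 0.17985 + 0.0492 = 0.22905.
P(S | J) = 0.22905 / 0.57 = 0.401842…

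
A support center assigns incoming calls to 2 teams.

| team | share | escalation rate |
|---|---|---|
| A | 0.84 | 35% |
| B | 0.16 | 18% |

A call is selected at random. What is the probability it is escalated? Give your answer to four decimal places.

P(E) = P(E|A)·P(A) + P(E|B)·P(B)
      = 0.35·0.84 + 0.18·0.16
      = 0.294 + 0.0288 = 0.3228

0.3228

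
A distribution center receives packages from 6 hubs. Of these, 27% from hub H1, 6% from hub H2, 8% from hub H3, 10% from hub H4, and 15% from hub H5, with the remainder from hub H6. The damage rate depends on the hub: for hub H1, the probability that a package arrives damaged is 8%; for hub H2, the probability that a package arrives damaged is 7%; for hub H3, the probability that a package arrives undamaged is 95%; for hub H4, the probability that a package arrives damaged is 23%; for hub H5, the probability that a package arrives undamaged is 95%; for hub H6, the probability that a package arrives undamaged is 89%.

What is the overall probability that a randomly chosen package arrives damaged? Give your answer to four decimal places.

P(D) ≈ 0.0977

P(H6) = 1 − (0.27 + 0.06 + 0.08 + 0.1 + 0.15) = 0.34.
P(D|H3) = 1 − 0.95 = 0.05.
P(D|H5) = 1 − 0.95 = 0.05.
P(D|H6) = 1 − 0.89 = 0.11.
P(D) = P(D|H1)·P(H1) + P(D|H2)·P(H2) + P(D|H3)·P(H3) + P(D|H4)·P(H4) + P(D|H5)·P(H5) + P(D|H6)·P(H6)
      = 0.08·0.27 + 0.07·0.06 + 0.05·0.08 + 0.23·0.1 + 0.05·0.15 + 0.11·0.34
      = 0.0216 + 0.0042 + 0.004 + 0.023 + 0.0075 + 0.0374 = 0.0977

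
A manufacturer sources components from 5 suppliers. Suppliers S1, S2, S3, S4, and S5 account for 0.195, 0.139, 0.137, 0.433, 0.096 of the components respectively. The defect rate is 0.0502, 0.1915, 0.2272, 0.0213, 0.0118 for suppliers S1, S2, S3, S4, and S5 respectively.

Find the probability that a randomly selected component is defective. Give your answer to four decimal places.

P(D) = P(D|S1)·P(S1) + P(D|S2)·P(S2) + P(D|S3)·P(S3) + P(D|S4)·P(S4) + P(D|S5)·P(S5)
      = 0.0502·0.195 + 0.1915·0.139 + 0.2272·0.137 + 0.0213·0.433 + 0.0118·0.096
      = 0.009789 + 0.0266185 + 0.0311264 + 0.0092229 + 0.0011328 = 0.0778896

P(D) ≈ 0.0779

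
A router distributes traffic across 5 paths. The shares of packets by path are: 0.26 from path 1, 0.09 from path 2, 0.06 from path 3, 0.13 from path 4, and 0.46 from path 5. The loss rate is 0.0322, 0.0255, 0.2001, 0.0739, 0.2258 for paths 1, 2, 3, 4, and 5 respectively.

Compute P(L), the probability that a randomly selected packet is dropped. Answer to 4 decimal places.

P(L) = P(L|1)·P(1) + P(L|2)·P(2) + P(L|3)·P(3) + P(L|4)·P(4) + P(L|5)·P(5)
      = 0.0322·0.26 + 0.0255·0.09 + 0.2001·0.06 + 0.0739·0.13 + 0.2258·0.46
      = 0.008372 + 0.002295 + 0.012006 + 0.009607 + 0.103868 = 0.136148

P(L) ≈ 0.1361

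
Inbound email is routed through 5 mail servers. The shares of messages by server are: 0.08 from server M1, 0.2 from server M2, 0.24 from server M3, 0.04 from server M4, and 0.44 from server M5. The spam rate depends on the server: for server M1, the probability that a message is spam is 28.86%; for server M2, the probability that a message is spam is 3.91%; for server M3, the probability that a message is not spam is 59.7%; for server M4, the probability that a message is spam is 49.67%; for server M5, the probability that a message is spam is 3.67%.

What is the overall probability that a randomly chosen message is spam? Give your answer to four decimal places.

P(S) ≈ 0.1636

P(S|M3) = 1 − 0.597 = 0.403.
P(S) = P(S|M1)·P(M1) + P(S|M2)·P(M2) + P(S|M3)·P(M3) + P(S|M4)·P(M4) + P(S|M5)·P(M5)
      = 0.2886·0.08 + 0.0391·0.2 + 0.403·0.24 + 0.4967·0.04 + 0.0367·0.44
      = 0.023088 + 0.00782 + 0.09672 + 0.019868 + 0.016148 = 0.163644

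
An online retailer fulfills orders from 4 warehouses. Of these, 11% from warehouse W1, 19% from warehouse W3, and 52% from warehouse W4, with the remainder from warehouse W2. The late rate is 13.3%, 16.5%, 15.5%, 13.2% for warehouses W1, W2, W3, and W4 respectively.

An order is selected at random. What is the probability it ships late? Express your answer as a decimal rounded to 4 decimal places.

P(W2) = 1 − (0.11 + 0.19 + 0.52) = 0.18.
P(L) = P(L|W1)·P(W1) + P(L|W2)·P(W2) + P(L|W3)·P(W3) + P(L|W4)·P(W4)
      = 0.133·0.11 + 0.165·0.18 + 0.155·0.19 + 0.132·0.52
      = 0.01463 + 0.0297 + 0.02945 + 0.06864 = 0.14242

0.1424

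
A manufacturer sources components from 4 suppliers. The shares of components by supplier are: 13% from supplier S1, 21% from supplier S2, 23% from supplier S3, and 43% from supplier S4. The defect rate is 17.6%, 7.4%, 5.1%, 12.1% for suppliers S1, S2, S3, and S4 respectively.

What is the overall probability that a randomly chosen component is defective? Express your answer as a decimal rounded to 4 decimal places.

P(D) = P(D|S1)·P(S1) + P(D|S2)·P(S2) + P(D|S3)·P(S3) + P(D|S4)·P(S4)
      = 0.176·0.13 + 0.074·0.21 + 0.051·0.23 + 0.121·0.43
      = 0.02288 + 0.01554 + 0.01173 + 0.05203 = 0.10218

0.1022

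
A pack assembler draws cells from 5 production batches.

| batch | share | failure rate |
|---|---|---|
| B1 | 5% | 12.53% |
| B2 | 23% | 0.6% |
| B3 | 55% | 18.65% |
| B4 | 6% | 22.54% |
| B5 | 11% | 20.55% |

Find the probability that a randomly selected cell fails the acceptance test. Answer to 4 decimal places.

P(F) = P(F|B1)·P(B1) + P(F|B2)·P(B2) + P(F|B3)·P(B3) + P(F|B4)·P(B4) + P(F|B5)·P(B5)
      = 0.1253·0.05 + 0.006·0.23 + 0.1865·0.55 + 0.2254·0.06 + 0.2055·0.11
      = 0.006265 + 0.00138 + 0.102575 + 0.013524 + 0.022605 = 0.146349

0.1463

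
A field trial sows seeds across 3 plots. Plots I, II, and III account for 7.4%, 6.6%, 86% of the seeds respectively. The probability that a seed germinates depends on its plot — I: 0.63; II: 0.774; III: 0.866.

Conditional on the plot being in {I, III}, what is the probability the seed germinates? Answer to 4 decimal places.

Let S = {I, III}.
P(S) = 0.074 + 0.86 = 0.934.
P(G ∩ S) = 0.63·0.074 + 0.866·0.86 = 0.04662 + 0.74476 = 0.79138.
P(G | S) = 0.79138 / 0.934 = 0.847302…

P(G|S) ≈ 0.8473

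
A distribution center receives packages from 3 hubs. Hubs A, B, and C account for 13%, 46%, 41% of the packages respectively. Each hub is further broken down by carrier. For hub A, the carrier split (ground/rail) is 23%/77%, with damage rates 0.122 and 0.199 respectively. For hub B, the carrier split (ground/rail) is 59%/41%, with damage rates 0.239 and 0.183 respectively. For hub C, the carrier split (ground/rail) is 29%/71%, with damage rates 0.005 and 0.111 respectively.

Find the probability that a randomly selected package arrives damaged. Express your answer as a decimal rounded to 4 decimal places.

P(D|A) = 0.23·0.122 + 0.77·0.199 = 0.02806 + 0.15323 = 0.18129
P(D|B) = 0.59·0.239 + 0.41·0.183 = 0.14101 + 0.07503 = 0.21604
P(D|C) = 0.29·0.005 + 0.71·0.111 = 0.00145 + 0.07881 = 0.08026
By total probability over the outer partition,
P(D) = 0.13·0.18129 + 0.46·0.21604 + 0.41·0.08026
      = 0.0235677 + 0.0993784 + 0.0329066 = 0.1558527

P(D) ≈ 0.1559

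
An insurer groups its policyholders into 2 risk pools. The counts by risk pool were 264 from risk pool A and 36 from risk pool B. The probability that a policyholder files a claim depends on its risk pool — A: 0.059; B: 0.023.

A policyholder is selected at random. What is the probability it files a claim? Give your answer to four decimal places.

P(C) ≈ 0.0547

Total: 264 + 36 = 300.
P(A) = 264/300 = 0.88. P(B) = 36/300 = 0.12.
P(C) = P(C|A)·P(A) + P(C|B)·P(B)
      = 0.059·0.88 + 0.023·0.12
      = 0.05192 + 0.00276 = 0.05468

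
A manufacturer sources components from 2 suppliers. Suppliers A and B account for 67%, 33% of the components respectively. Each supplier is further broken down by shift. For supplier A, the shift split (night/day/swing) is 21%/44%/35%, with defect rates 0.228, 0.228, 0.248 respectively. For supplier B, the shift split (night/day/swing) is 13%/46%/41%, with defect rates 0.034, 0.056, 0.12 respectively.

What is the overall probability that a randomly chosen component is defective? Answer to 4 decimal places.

P(D|A) = 0.21·0.228 + 0.44·0.228 + 0.35·0.248 = 0.04788 + 0.10032 + 0.0868 = 0.235
P(D|B) = 0.13·0.034 + 0.46·0.056 + 0.41·0.12 = 0.00442 + 0.02576 + 0.0492 = 0.07938
By total probability over the outer partition,
P(D) = 0.67·0.235 + 0.33·0.07938
      = 0.15745 + 0.0261954 = 0.1836454

0.1836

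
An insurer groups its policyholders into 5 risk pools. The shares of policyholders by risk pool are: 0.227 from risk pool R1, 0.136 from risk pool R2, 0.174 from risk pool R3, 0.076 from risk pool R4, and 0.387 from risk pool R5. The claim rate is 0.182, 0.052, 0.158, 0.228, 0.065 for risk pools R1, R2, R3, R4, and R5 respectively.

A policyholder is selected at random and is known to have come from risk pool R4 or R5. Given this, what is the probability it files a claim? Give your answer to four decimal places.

0.0918

Let S = {R4, R5}.
P(S) = 0.076 + 0.387 = 0.463.
P(C ∩ S) = 0.228·0.076 + 0.065·0.387 = 0.017328 + 0.025155 = 0.042483.
P(C | S) = 0.042483 / 0.463 = 0.091756…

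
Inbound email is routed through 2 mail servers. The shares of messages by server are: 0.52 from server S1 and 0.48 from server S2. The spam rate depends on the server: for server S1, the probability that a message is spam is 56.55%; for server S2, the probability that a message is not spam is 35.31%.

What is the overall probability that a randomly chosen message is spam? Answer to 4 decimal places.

P(S) ≈ 0.6046

P(S|S2) = 1 − 0.3531 = 0.6469.
P(S) = P(S|S1)·P(S1) + P(S|S2)·P(S2)
      = 0.5655·0.52 + 0.6469·0.48
      = 0.29406 + 0.310512 = 0.604572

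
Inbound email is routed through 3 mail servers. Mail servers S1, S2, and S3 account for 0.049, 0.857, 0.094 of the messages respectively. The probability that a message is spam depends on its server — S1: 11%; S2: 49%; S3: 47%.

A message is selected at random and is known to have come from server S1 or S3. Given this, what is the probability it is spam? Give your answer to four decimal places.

P(S|J) ≈ 0.3466

Let J = {S1, S3}.
P(J) = 0.049 + 0.094 = 0.143.
P(S ∩ J) = 0.11·0.049 + 0.47·0.094 = 0.00539 + 0.04418 = 0.04957.
P(S | J) = 0.04957 / 0.143 = 0.346643…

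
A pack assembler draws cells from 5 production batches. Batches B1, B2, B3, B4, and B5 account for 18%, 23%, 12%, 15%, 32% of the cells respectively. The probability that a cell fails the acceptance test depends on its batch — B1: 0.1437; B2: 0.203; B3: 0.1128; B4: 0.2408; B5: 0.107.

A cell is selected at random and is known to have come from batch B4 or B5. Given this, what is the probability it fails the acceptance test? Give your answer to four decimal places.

Let S = {B4, B5}.
P(S) = 0.15 + 0.32 = 0.47.
P(F ∩ S) = 0.2408·0.15 + 0.107·0.32 = 0.03612 + 0.03424 = 0.07036.
P(F | S) = 0.07036 / 0.47 = 0.149702…

0.1497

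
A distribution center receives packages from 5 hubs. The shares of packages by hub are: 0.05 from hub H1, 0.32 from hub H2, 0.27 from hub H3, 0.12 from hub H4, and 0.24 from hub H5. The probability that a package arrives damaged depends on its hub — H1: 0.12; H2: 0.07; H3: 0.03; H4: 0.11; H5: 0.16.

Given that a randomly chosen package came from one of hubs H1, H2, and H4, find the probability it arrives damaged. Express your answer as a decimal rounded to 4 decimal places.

Let S = {H1, H2, H4}.
P(S) = 0.05 + 0.32 + 0.12 = 0.49.
P(D ∩ S) = 0.12·0.05 + 0.07·0.32 + 0.11·0.12 = 0.006 + 0.0224 + 0.0132 = 0.0416.
P(D | S) = 0.0416 / 0.49 = 0.084898…

0.0849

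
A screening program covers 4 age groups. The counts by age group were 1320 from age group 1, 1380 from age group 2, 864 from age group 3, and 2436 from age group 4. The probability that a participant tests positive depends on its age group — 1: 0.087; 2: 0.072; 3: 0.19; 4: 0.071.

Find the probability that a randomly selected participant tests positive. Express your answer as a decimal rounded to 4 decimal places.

P(T) ≈ 0.0919

Total: 1320 + 1380 + 864 + 2436 = 6000.
P(1) = 1320/6000 = 0.22. P(2) = 1380/6000 = 0.23. P(3) = 864/6000 = 0.144. P(4) = 2436/6000 = 0.406.
P(T) = P(T|1)·P(1) + P(T|2)·P(2) + P(T|3)·P(3) + P(T|4)·P(4)
      = 0.087·0.22 + 0.072·0.23 + 0.19·0.144 + 0.071·0.406
      = 0.01914 + 0.01656 + 0.02736 + 0.028826 = 0.091886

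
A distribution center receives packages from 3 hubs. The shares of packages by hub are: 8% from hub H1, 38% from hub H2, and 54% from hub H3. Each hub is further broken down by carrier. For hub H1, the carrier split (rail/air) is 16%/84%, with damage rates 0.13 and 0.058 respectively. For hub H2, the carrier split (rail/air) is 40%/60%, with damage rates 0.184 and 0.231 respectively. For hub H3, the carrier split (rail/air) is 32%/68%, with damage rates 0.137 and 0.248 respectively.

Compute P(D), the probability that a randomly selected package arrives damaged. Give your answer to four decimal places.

0.2009

P(D|H1) = 0.16·0.13 + 0.84·0.058 = 0.0208 + 0.04872 = 0.06952
P(D|H2) = 0.4·0.184 + 0.6·0.231 = 0.0736 + 0.1386 = 0.2122
P(D|H3) = 0.32·0.137 + 0.68·0.248 = 0.04384 + 0.16864 = 0.21248
Then overall,
P(D) = 0.08·0.06952 + 0.38·0.2122 + 0.54·0.21248
      = 0.0055616 + 0.080636 + 0.1147392 = 0.2009368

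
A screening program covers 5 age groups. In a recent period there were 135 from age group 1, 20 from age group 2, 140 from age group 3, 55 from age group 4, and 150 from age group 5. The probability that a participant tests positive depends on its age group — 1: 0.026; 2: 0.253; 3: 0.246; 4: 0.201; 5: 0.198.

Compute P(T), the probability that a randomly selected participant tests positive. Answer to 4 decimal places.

P(T) ≈ 0.1675

Total: 135 + 20 + 140 + 55 + 150 = 500.
P(1) = 135/500 = 0.27. P(2) = 20/500 = 0.04. P(3) = 140/500 = 0.28. P(4) = 55/500 = 0.11. P(5) = 150/500 = 0.3.
P(T) = P(T|1)·P(1) + P(T|2)·P(2) + P(T|3)·P(3) + P(T|4)·P(4) + P(T|5)·P(5)
      = 0.026·0.27 + 0.253·0.04 + 0.246·0.28 + 0.201·0.11 + 0.198·0.3
      = 0.00702 + 0.01012 + 0.06888 + 0.02211 + 0.0594 = 0.16753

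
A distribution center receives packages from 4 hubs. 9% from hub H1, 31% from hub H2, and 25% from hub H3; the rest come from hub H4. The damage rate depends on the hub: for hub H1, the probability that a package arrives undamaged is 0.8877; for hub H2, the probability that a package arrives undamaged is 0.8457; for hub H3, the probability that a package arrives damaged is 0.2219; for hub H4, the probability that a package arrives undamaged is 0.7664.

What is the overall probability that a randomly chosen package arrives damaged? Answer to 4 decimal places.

0.1952

P(H4) = 1 − (0.09 + 0.31 + 0.25) = 0.35.
P(D|H1) = 1 − 0.8877 = 0.1123.
P(D|H2) = 1 − 0.8457 = 0.1543.
P(D|H4) = 1 − 0.7664 = 0.2336.
P(D) = P(D|H1)·P(H1) + P(D|H2)·P(H2) + P(D|H3)·P(H3) + P(D|H4)·P(H4)
      = 0.1123·0.09 + 0.1543·0.31 + 0.2219·0.25 + 0.2336·0.35
      = 0.010107 + 0.047833 + 0.055475 + 0.08176 = 0.195175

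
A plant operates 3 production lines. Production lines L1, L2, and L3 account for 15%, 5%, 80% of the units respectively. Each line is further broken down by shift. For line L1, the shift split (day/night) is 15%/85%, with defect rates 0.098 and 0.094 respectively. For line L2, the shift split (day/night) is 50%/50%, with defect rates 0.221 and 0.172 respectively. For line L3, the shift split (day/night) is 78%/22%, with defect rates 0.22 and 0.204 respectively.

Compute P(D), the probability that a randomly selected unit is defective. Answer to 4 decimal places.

P(D) ≈ 0.1972

P(D|L1) = 0.15·0.098 + 0.85·0.094 = 0.0147 + 0.0799 = 0.0946
P(D|L2) = 0.5·0.221 + 0.5·0.172 = 0.1105 + 0.086 = 0.1965
P(D|L3) = 0.78·0.22 + 0.22·0.204 = 0.1716 + 0.04488 = 0.21648
Then overall,
P(D) = 0.15·0.0946 + 0.05·0.1965 + 0.8·0.21648
      = 0.01419 + 0.009825 + 0.173184 = 0.197199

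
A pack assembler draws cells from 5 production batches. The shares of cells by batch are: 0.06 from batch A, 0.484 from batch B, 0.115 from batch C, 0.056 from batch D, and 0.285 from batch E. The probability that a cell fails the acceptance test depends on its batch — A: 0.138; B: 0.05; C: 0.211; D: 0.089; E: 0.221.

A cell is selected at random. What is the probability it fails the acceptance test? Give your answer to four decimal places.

0.1247

P(F) = P(F|A)·P(A) + P(F|B)·P(B) + P(F|C)·P(C) + P(F|D)·P(D) + P(F|E)·P(E)
      = 0.138·0.06 + 0.05·0.484 + 0.211·0.115 + 0.089·0.056 + 0.221·0.285
      = 0.00828 + 0.0242 + 0.024265 + 0.004984 + 0.062985 = 0.124714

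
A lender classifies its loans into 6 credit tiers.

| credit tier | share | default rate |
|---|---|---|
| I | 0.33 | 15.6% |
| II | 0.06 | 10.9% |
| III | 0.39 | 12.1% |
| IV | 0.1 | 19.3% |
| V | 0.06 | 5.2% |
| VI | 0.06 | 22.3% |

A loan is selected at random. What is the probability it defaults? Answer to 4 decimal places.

Using total probability over the partition,
P(D) = P(D|I)·P(I) + P(D|II)·P(II) + P(D|III)·P(III) + P(D|IV)·P(IV) + P(D|V)·P(V) + P(D|VI)·P(VI)
      = 0.156·0.33 + 0.109·0.06 + 0.121·0.39 + 0.193·0.1 + 0.052·0.06 + 0.223·0.06
      = 0.05148 + 0.00654 + 0.04719 + 0.0193 + 0.00312 + 0.01338 = 0.14101

P(D) ≈ 0.1410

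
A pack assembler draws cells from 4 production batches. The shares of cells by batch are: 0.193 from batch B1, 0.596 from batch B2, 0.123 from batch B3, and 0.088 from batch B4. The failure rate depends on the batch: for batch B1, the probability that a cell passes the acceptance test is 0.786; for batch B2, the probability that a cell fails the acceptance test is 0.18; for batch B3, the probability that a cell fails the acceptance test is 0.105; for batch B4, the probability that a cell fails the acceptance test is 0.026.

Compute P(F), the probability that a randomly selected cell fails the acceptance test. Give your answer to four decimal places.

P(F) ≈ 0.1638

P(F|B1) = 1 − 0.786 = 0.214.
Summing over the partition,
P(F) = P(F|B1)·P(B1) + P(F|B2)·P(B2) + P(F|B3)·P(B3) + P(F|B4)·P(B4)
      = 0.214·0.193 + 0.18·0.596 + 0.105·0.123 + 0.026·0.088
      = 0.041302 + 0.10728 + 0.012915 + 0.002288 = 0.163785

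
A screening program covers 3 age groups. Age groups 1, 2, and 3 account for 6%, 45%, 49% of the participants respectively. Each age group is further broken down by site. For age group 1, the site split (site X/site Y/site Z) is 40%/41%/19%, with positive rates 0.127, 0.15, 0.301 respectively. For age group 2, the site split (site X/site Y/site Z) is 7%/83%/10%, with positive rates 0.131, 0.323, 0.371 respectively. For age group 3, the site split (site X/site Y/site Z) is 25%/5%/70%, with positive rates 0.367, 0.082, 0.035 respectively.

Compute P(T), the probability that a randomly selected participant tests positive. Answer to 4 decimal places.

0.2106

P(T|1) = 0.4·0.127 + 0.41·0.15 + 0.19·0.301 = 0.0508 + 0.0615 + 0.05719 = 0.16949
P(T|2) = 0.07·0.131 + 0.83·0.323 + 0.1·0.371 = 0.00917 + 0.26809 + 0.0371 = 0.31436
P(T|3) = 0.25·0.367 + 0.05·0.082 + 0.7·0.035 = 0.09175 + 0.0041 + 0.0245 = 0.12035
By total probability over the outer partition,
P(T) = 0.06·0.16949 + 0.45·0.31436 + 0.49·0.12035
      = 0.0101694 + 0.141462 + 0.0589715 = 0.2106029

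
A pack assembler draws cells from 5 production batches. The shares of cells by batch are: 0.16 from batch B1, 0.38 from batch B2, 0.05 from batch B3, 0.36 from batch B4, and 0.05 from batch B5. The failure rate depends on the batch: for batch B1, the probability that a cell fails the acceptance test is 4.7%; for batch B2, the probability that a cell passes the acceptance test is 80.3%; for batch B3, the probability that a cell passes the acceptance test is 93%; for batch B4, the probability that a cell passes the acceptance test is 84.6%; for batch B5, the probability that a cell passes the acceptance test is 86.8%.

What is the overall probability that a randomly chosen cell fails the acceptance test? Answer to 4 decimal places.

P(F|B2) = 1 − 0.803 = 0.197.
P(F|B3) = 1 − 0.93 = 0.07.
P(F|B4) = 1 − 0.846 = 0.154.
P(F|B5) = 1 − 0.868 = 0.132.
By the law of total probability,
P(F) = P(F|B1)·P(B1) + P(F|B2)·P(B2) + P(F|B3)·P(B3) + P(F|B4)·P(B4) + P(F|B5)·P(B5)
      = 0.047·0.16 + 0.197·0.38 + 0.07·0.05 + 0.154·0.36 + 0.132·0.05
      = 0.00752 + 0.07486 + 0.0035 + 0.05544 + 0.0066 = 0.14792

0.1479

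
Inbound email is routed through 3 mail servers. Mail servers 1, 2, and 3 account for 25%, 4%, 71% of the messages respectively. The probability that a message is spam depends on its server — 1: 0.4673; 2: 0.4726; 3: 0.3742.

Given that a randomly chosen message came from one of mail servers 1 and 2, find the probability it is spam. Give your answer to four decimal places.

P(S|J) ≈ 0.4680

Let J = {1, 2}.
P(J) = 0.25 + 0.04 = 0.29.
P(S ∩ J) = 0.4673·0.25 + 0.4726·0.04 = 0.116825 + 0.018904 = 0.135729.
P(S | J) = 0.135729 / 0.29 = 0.468031…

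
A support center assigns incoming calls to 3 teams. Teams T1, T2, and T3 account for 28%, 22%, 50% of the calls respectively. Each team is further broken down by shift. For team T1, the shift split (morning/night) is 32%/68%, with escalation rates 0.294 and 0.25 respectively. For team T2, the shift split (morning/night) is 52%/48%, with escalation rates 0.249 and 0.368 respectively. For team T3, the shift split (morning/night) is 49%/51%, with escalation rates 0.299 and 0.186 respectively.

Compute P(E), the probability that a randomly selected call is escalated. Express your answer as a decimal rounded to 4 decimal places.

P(E|T1) = 0.32·0.294 + 0.68·0.25 = 0.09408 + 0.17 = 0.26408
P(E|T2) = 0.52·0.249 + 0.48·0.368 = 0.12948 + 0.17664 = 0.30612
P(E|T3) = 0.49·0.299 + 0.51·0.186 = 0.14651 + 0.09486 = 0.24137
By total probability over the outer partition,
P(E) = 0.28·0.26408 + 0.22·0.30612 + 0.5·0.24137
      = 0.0739424 + 0.0673464 + 0.120685 = 0.2619738

P(E) ≈ 0.2620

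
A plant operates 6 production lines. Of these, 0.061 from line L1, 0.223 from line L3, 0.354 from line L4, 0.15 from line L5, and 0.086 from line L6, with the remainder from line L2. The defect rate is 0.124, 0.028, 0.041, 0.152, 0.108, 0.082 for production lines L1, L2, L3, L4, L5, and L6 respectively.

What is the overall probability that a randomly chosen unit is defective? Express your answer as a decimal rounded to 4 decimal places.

P(D) ≈ 0.0973

P(L2) = 1 − (0.061 + 0.223 + 0.354 + 0.15 + 0.086) = 0.126.
P(D) = P(D|L1)·P(L1) + P(D|L2)·P(L2) + P(D|L3)·P(L3) + P(D|L4)·P(L4) + P(D|L5)·P(L5) + P(D|L6)·P(L6)
      = 0.124·0.061 + 0.028·0.126 + 0.041·0.223 + 0.152·0.354 + 0.108·0.15 + 0.082·0.086
      = 0.007564 + 0.003528 + 0.009143 + 0.053808 + 0.0162 + 0.007052 = 0.097295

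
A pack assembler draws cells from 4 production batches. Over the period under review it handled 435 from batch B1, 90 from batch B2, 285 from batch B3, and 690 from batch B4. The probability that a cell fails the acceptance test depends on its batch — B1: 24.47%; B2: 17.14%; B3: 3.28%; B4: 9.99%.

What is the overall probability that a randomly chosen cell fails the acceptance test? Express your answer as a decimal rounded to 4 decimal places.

P(F) ≈ 0.1334

Total: 435 + 90 + 285 + 690 = 1500.
P(B1) = 435/1500 = 0.29. P(B2) = 90/1500 = 0.06. P(B3) = 285/1500 = 0.19. P(B4) = 690/1500 = 0.46.
Summing over the partition,
P(F) = P(F|B1)·P(B1) + P(F|B2)·P(B2) + P(F|B3)·P(B3) + P(F|B4)·P(B4)
      = 0.2447·0.29 + 0.1714·0.06 + 0.0328·0.19 + 0.0999·0.46
      = 0.070963 + 0.010284 + 0.006232 + 0.045954 = 0.133433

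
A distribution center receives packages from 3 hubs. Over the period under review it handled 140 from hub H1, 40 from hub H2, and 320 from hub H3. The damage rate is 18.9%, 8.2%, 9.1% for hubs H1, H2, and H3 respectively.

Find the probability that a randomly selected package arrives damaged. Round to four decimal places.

0.1177

Total: 140 + 40 + 320 = 500.
P(H1) = 140/500 = 0.28. P(H2) = 40/500 = 0.08. P(H3) = 320/500 = 0.64.
Using total probability over the partition,
P(D) = P(D|H1)·P(H1) + P(D|H2)·P(H2) + P(D|H3)·P(H3)
      = 0.189·0.28 + 0.082·0.08 + 0.091·0.64
      = 0.05292 + 0.00656 + 0.05824 = 0.11772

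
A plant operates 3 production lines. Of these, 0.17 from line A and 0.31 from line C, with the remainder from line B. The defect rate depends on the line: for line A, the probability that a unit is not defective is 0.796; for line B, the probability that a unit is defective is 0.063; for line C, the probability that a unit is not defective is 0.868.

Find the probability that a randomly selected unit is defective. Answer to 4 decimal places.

P(D) ≈ 0.1084

P(B) = 1 − (0.17 + 0.31) = 0.52.
P(D|A) = 1 − 0.796 = 0.204.
P(D|C) = 1 − 0.868 = 0.132.
Summing over the partition,
P(D) = P(D|A)·P(A) + P(D|B)·P(B) + P(D|C)·P(C)
      = 0.204·0.17 + 0.063·0.52 + 0.132·0.31
      = 0.03468 + 0.03276 + 0.04092 = 0.10836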